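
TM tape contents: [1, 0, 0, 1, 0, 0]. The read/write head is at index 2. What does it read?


Tape: [1, 0, 0, 1, 0, 0]
Positions: 0 1 2 3 4 5
Values:    1 0 0 1 0 0
Head at position 2
tape[2] = 0

0


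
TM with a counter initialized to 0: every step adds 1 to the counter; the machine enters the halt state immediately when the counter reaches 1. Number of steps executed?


Counter starts at 0. Counting sequence:
  Step 1: counter = 1
Counter reached 1 -> halt
Total steps = 1

1


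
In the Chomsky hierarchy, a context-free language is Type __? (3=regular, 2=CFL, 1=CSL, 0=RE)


Chomsky hierarchy levels:
  Type 3: Regular (DFA/NFA/regex)
  Type 2: Context-free (PDA)
  Type 1: Context-sensitive
  Type 0: Recursively enumerable (TM)
'context-free' corresponds to Type 2

2


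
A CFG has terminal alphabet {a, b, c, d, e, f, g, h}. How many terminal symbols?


Terminal symbols: a, b, c, d, e, f, g, h
Counting each: a (#1), b (#2), c (#3), d (#4), e (#5), f (#6), g (#7), h (#8)
Total = 8

8


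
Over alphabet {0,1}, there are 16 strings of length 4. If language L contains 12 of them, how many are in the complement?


Alphabet: {0,1}
String length: 4
Total strings of length 4 = 2^4 = 16
Strings in L = 12
Complement = total - |L|
= 16 - 12
= 4

4


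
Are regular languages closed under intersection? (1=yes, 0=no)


Regular languages are closed under:
- Union (DFA product construction)
- Intersection (DFA product construction)
- Complement (swap accept/reject states)
- Concatenation (NFA construction)
- Kleene star (NFA construction)
intersection is in this list
Therefore: closed

1


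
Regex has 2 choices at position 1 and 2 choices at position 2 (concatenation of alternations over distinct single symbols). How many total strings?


First group: 2 alternatives
Second group: 2 alternatives
Concatenation: each choice from group 1 pairs with each from group 2
Total = 2 x 2 = 4

4


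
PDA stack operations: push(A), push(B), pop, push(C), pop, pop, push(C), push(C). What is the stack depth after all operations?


Tracing stack operations:
  push(A) -> stack = [A], depth=1
  push(B) -> stack = [A,B], depth=2
  pop -> removed B, stack = [A], depth=1
  push(C) -> stack = [A,C], depth=2
  pop -> removed C, stack = [A], depth=1
  pop -> removed A, stack = [], depth=0
  push(C) -> stack = [C], depth=1
  push(C) -> stack = [C,C], depth=2
Final depth = 2

2


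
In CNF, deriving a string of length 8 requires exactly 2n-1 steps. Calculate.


Chomsky Normal Form derivation:
String length n = 8
Each step either:
  - Splits a nonterminal into two (n-1 such steps)
  - Converts a nonterminal to terminal (n such steps)
Total = (n-1) + n = 2n - 1
= 2(8) - 1
= 16 - 1
= 15

15


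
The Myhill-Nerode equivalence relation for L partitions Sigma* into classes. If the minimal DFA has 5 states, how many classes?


Myhill-Nerode theorem:
Number of equivalence classes = number of states in minimal DFA
Minimal DFA states = 5
Therefore equivalence classes = 5

5


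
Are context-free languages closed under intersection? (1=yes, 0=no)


CFL closure properties:
  Closed under: union, concatenation, Kleene star
  NOT closed under: intersection, complement
Operation 'intersection' is in not-closed list -> No (not closed)

0


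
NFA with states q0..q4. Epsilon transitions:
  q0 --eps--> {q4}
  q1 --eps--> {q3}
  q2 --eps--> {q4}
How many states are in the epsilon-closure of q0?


Starting from q0
Initialize closure = {q0}
Follow epsilon from q0 -> add q4
Final closure: {q0, q4}
Size = 2

2


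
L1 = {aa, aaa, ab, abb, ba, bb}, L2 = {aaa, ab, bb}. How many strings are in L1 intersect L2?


L1 = {aa, aaa, ab, abb, ba, bb}
L2 = {aaa, ab, bb}
Checking each string in L1 against L2:
  'aa': in L2? No
  'aaa': in L2? Yes
  'ab': in L2? Yes
  'abb': in L2? No
  'ba': in L2? No
  'bb': in L2? Yes
Intersection = {aaa, ab, bb}
|L1 ∩ L2| = 3

3


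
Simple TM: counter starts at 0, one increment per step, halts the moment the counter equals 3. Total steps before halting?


Counter starts at 0. Counting sequence:
  Step 1: counter = 1
  Step 2: counter = 2
  Step 3: counter = 3
Counter reached 3 -> halt
Total steps = 3

3


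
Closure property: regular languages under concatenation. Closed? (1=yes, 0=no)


Regular languages are closed under:
- Union (DFA product construction)
- Intersection (DFA product construction)
- Complement (swap accept/reject states)
- Concatenation (NFA construction)
- Kleene star (NFA construction)
concatenation is in this list
Therefore: closed

1


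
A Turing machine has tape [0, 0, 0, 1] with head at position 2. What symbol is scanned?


Tape: [0, 0, 0, 1]
Positions: 0 1 2 3
Values:    0 0 0 1
Head at position 2
tape[2] = 0

0


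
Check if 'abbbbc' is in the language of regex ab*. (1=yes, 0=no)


Pattern: ab*
String: 'abbbbc'
Pattern requires: exactly one 'a' followed by zero or more 'b's
First char is 'a' -> OK
Rest 'bbbbc': all b's? No
Result: 0

0


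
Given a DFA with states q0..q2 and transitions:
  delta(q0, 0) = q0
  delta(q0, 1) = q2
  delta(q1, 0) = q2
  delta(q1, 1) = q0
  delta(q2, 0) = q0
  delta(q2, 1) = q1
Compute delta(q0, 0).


Looking up transition function:
delta(q0, 0) in the table
Row: q0, Column: 0
Result: q0

q0


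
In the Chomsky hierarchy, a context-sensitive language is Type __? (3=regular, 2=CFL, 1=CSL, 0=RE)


Chomsky hierarchy levels:
  Type 3: Regular (DFA/NFA/regex)
  Type 2: Context-free (PDA)
  Type 1: Context-sensitive
  Type 0: Recursively enumerable (TM)
'context-sensitive' corresponds to Type 1

1


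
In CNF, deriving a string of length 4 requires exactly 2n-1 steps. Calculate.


Chomsky Normal Form derivation:
String length n = 4
Each step either:
  - Splits a nonterminal into two (n-1 such steps)
  - Converts a nonterminal to terminal (n such steps)
Total = (n-1) + n = 2n - 1
= 2(4) - 1
= 8 - 1
= 7

7


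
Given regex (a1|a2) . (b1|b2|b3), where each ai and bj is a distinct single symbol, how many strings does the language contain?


First group: 2 alternatives
Second group: 3 alternatives
Concatenation: each choice from group 1 pairs with each from group 2
Total = 2 x 3 = 6

6


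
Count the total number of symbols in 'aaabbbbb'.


String: 'aaabbbbb'
Counting characters:
  'a' appears 3 time(s)
  'b' appears 5 time(s)
Total length = 3 + 5 = 8

8


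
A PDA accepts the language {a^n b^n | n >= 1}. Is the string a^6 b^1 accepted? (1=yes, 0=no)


Language requires equal numbers of a's and b's
PDA pushes for each 'a', pops for each 'b'
Number of a's = 6
Number of b's = 1
6 != 1 -> Reject

0


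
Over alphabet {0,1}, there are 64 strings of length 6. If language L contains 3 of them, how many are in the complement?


Alphabet: {0,1}
String length: 6
Total strings of length 6 = 2^6 = 64
Strings in L = 3
Complement = total - |L|
= 64 - 3
= 61

61


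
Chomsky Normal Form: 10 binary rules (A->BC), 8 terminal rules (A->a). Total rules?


CNF allows two rule forms:
  A -> BC (binary): 10 rules
  A -> a (terminal): 8 rules
Total = 10 + 8 = 18

18


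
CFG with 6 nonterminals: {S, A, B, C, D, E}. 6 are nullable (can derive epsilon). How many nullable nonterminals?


Nonterminals: {S, A, B, C, D, E}
A nonterminal is nullable if it can derive epsilon
Counting nullable nonterminals: 6
Total nullable = 6

6


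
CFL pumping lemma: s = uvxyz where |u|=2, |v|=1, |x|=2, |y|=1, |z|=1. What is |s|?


|s| = |u| + |v| + |x| + |y| + |z|
= 2 + 1 + 2 + 1 + 1
= 3 + 2 + 2
= 5 + 2
= 7

7


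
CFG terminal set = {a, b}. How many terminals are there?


Terminal symbols: a, b
Counting each: a (#1), b (#2)
Total = 2

2


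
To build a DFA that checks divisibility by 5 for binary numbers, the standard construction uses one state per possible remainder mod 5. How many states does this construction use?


Divisibility by 5 is tracked via the remainder mod 5: 0, 1, ..., 4
The construction assigns one state to each remainder
Number of remainders = 5

5


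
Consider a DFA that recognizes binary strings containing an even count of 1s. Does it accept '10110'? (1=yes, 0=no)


DFA has 2 states: q_even (start, accept=yes) and q_odd
Processing string '10110' character by character:
  Position 0: read '1', 1-count=1 -> q_odd
  Position 1: read '0', 1-count=1 -> q_odd (no change)
  Position 2: read '1', 1-count=2 -> q_even
  Position 3: read '1', 1-count=3 -> q_odd
  Position 4: read '0', 1-count=3 -> q_odd (no change)
Final state: q_odd, total 1s = 3 (odd); the DFA requires an even count -> reject

0


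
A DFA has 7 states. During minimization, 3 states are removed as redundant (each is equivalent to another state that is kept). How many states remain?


Original DFA: 7 states
Redundant states removed: 3
Minimized states = original - removed
= 7 - 3
= 4

4


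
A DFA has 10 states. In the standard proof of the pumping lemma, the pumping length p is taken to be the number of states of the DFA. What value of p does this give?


Pumping lemma for regular languages (standard proof):
Take p = |Q|, the number of DFA states.
Any string of length >= |Q| passes through |Q|+1 states while reading its first |Q| symbols,
so by pigeonhole some state repeats, giving the loop that can be pumped.
Here |Q| = 10
Therefore the proof uses p = 10

10


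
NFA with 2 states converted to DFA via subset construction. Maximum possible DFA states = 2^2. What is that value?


NFA has 2 states
Subset construction: each DFA state = subset of NFA states
Maximum subsets = 2^2
2^2 = 4

4


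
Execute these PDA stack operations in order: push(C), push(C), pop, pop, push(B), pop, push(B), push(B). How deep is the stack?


Tracing stack operations:
  push(C) -> stack = [C], depth=1
  push(C) -> stack = [C,C], depth=2
  pop -> removed C, stack = [C], depth=1
  pop -> removed C, stack = [], depth=0
  push(B) -> stack = [B], depth=1
  pop -> removed B, stack = [], depth=0
  push(B) -> stack = [B], depth=1
  push(B) -> stack = [B,B], depth=2
Final depth = 2

2


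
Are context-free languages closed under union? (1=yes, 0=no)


CFL closure properties:
  Closed under: union, concatenation, Kleene star
  NOT closed under: intersection, complement
Operation 'union' is in closed list -> Yes (closed)

1


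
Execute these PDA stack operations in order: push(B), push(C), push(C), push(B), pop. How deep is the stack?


Tracing stack operations:
  push(B) -> stack = [B], depth=1
  push(C) -> stack = [B,C], depth=2
  push(C) -> stack = [B,C,C], depth=3
  push(B) -> stack = [B,C,C,B], depth=4
  pop -> removed B, stack = [B,C,C], depth=3
Final depth = 3

3


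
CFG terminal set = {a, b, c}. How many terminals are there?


Terminal symbols: a, b, c
Counting each: a (#1), b (#2), c (#3)
Total = 3

3


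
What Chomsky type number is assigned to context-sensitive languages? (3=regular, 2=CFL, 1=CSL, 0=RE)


Chomsky hierarchy levels:
  Type 3: Regular (DFA/NFA/regex)
  Type 2: Context-free (PDA)
  Type 1: Context-sensitive
  Type 0: Recursively enumerable (TM)
'context-sensitive' corresponds to Type 1

1


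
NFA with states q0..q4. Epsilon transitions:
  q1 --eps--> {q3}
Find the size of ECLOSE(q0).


Starting from q0
Initialize closure = {q0}
q0 has no outgoing epsilon transitions -> nothing to add
Final closure: {q0}
Size = 1

1


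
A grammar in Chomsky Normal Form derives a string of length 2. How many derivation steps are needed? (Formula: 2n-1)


Chomsky Normal Form derivation:
String length n = 2
Each step either:
  - Splits a nonterminal into two (n-1 such steps)
  - Converts a nonterminal to terminal (n such steps)
Total = (n-1) + n = 2n - 1
= 2(2) - 1
= 4 - 1
= 3

3


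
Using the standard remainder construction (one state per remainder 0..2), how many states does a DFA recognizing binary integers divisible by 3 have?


Divisibility by 3 is tracked via the remainder mod 3: 0, 1, ..., 2
The construction assigns one state to each remainder
Number of remainders = 3

3


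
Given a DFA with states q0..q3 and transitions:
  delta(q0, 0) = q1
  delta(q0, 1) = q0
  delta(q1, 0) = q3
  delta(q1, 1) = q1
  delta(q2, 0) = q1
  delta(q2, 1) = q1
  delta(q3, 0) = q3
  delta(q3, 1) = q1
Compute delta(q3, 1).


Looking up transition function:
delta(q3, 1) in the table
Row: q3, Column: 1
Result: q1

q1


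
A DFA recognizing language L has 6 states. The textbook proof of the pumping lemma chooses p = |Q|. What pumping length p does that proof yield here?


Pumping lemma for regular languages (standard proof):
Take p = |Q|, the number of DFA states.
Any string of length >= |Q| passes through |Q|+1 states while reading its first |Q| symbols,
so by pigeonhole some state repeats, giving the loop that can be pumped.
Here |Q| = 6
Therefore the proof uses p = 6

6


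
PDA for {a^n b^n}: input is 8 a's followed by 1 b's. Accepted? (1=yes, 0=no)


Language requires equal numbers of a's and b's
PDA pushes for each 'a', pops for each 'b'
Number of a's = 8
Number of b's = 1
8 != 1 -> Reject

0


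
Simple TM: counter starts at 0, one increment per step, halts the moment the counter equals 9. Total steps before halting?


Counter starts at 0. Counting sequence:
  Step 1: counter = 1
  Step 2: counter = 2
  Step 3: counter = 3
  Step 4: counter = 4
  Step 5: counter = 5
  Step 6: counter = 6
  ...
  Step 9: counter = 9
Counter reached 9 -> halt
Total steps = 9

9


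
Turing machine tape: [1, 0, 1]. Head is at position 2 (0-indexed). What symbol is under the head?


Tape: [1, 0, 1]
Positions: 0 1 2
Values:    1 0 1
Head at position 2
tape[2] = 1

1


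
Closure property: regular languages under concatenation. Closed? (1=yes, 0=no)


Regular languages are closed under:
- Union (DFA product construction)
- Intersection (DFA product construction)
- Complement (swap accept/reject states)
- Concatenation (NFA construction)
- Kleene star (NFA construction)
concatenation is in this list
Therefore: closed

1


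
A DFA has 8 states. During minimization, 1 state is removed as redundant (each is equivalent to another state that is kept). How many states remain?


Original DFA: 8 states
Redundant states removed: 1
Minimized states = original - removed
= 8 - 1
= 7

7


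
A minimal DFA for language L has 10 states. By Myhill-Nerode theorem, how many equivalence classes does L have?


Myhill-Nerode theorem:
Number of equivalence classes = number of states in minimal DFA
Minimal DFA states = 10
Therefore equivalence classes = 10

10


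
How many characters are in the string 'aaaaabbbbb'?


String: 'aaaaabbbbb'
Counting characters:
  'a' appears 5 time(s)
  'b' appears 5 time(s)
Total length = 5 + 5 = 10

10


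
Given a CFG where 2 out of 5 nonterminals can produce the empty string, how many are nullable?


Nonterminals: {S, A, B, C, D}
A nonterminal is nullable if it can derive epsilon
Counting nullable nonterminals: 2
Total nullable = 2

2


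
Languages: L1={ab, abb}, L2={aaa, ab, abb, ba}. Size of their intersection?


L1 = {ab, abb}
L2 = {aaa, ab, abb, ba}
Checking each string in L1 against L2:
  'ab': in L2? Yes
  'abb': in L2? Yes
Intersection = {ab, abb}
|L1 ∩ L2| = 2

2


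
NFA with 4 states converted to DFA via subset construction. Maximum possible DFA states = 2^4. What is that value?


NFA has 4 states
Subset construction: each DFA state = subset of NFA states
Maximum subsets = 2^4
2^4 = 16

16


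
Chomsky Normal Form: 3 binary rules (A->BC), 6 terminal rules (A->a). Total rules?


CNF allows two rule forms:
  A -> BC (binary): 3 rules
  A -> a (terminal): 6 rules
Total = 3 + 6 = 9

9


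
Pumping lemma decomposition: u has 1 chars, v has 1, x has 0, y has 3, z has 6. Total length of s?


|s| = |u| + |v| + |x| + |y| + |z|
= 1 + 1 + 0 + 3 + 6
= 2 + 0 + 9
= 2 + 9
= 11

11


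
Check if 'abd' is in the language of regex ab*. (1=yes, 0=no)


Pattern: ab*
String: 'abd'
Pattern requires: exactly one 'a' followed by zero or more 'b's
First char is 'a' -> OK
Rest 'bd': all b's? No
Result: 0

0


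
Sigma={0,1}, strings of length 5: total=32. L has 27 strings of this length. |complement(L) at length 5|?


Alphabet: {0,1}
String length: 5
Total strings of length 5 = 2^5 = 32
Strings in L = 27
Complement = total - |L|
= 32 - 27
= 5

5


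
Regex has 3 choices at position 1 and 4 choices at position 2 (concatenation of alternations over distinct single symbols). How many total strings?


First group: 3 alternatives
Second group: 4 alternatives
Concatenation: each choice from group 1 pairs with each from group 2
Total = 3 x 4 = 12

12


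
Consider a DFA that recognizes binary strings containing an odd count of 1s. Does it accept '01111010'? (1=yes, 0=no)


DFA has 2 states: q_even (start, accept=no) and q_odd
Processing string '01111010' character by character:
  Position 0: read '0', 1-count=0 -> q_even (no change)
  Position 1: read '1', 1-count=1 -> q_odd
  Position 2: read '1', 1-count=2 -> q_even
  Position 3: read '1', 1-count=3 -> q_odd
  Position 4: read '1', 1-count=4 -> q_even
  Position 5: read '0', 1-count=4 -> q_even (no change)
  Position 6: read '1', 1-count=5 -> q_odd
  Position 7: read '0', 1-count=5 -> q_odd (no change)
Final state: q_odd, total 1s = 5 (odd); the DFA requires an odd count -> accept

1


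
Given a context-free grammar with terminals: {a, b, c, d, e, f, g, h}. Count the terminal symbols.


Terminal symbols: a, b, c, d, e, f, g, h
Counting each: a (#1), b (#2), c (#3), d (#4), e (#5), f (#6), g (#7), h (#8)
Total = 8

8


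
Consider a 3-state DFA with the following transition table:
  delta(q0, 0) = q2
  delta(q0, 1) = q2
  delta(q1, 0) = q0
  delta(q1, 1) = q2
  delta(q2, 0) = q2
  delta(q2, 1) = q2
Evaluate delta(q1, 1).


Looking up transition function:
delta(q1, 1) in the table
Row: q1, Column: 1
Result: q2

q2


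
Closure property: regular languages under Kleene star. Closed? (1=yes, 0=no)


Regular languages are closed under:
- Union (DFA product construction)
- Intersection (DFA product construction)
- Complement (swap accept/reject states)
- Concatenation (NFA construction)
- Kleene star (NFA construction)
Kleene star is in this list
Therefore: closed

1


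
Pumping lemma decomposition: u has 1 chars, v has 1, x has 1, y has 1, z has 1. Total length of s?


|s| = |u| + |v| + |x| + |y| + |z|
= 1 + 1 + 1 + 1 + 1
= 2 + 1 + 2
= 3 + 2
= 5

5


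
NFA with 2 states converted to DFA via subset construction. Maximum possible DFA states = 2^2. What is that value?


NFA has 2 states
Subset construction: each DFA state = subset of NFA states
Maximum subsets = 2^2
2^2 = 4

4


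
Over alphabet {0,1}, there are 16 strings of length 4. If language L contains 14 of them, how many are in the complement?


Alphabet: {0,1}
String length: 4
Total strings of length 4 = 2^4 = 16
Strings in L = 14
Complement = total - |L|
= 16 - 14
= 2

2


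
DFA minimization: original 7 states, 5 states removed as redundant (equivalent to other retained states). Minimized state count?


Original DFA: 7 states
Redundant states removed: 5
Minimized states = original - removed
= 7 - 5
= 2

2


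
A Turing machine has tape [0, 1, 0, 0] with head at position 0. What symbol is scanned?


Tape: [0, 1, 0, 0]
Positions: 0 1 2 3
Values:    0 1 0 0
Head at position 0
tape[0] = 0

0


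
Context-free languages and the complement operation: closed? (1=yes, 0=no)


CFL closure properties:
  Closed under: union, concatenation, Kleene star
  NOT closed under: intersection, complement
Operation 'complement' is in not-closed list -> No (not closed)

0


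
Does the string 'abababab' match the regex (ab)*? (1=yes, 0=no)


Pattern: (ab)*
String: 'abababab'
Pattern requires: zero or more repetitions of 'ab'
Pairs: ['ab', 'ab', 'ab', 'ab']
All pairs are 'ab'? Yes
Result: 1

1


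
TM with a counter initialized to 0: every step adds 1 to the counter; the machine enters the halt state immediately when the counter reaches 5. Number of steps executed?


Counter starts at 0. Counting sequence:
  Step 1: counter = 1
  Step 2: counter = 2
  Step 3: counter = 3
  Step 4: counter = 4
  Step 5: counter = 5
Counter reached 5 -> halt
Total steps = 5

5


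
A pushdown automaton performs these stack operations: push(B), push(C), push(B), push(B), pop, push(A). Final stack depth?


Tracing stack operations:
  push(B) -> stack = [B], depth=1
  push(C) -> stack = [B,C], depth=2
  push(B) -> stack = [B,C,B], depth=3
  push(B) -> stack = [B,C,B,B], depth=4
  pop -> removed B, stack = [B,C,B], depth=3
  push(A) -> stack = [B,C,B,A], depth=4
Final depth = 4

4


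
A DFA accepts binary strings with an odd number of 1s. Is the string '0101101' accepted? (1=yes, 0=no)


DFA has 2 states: q_even (start, accept=no) and q_odd
Processing string '0101101' character by character:
  Position 0: read '0', 1-count=0 -> q_even (no change)
  Position 1: read '1', 1-count=1 -> q_odd
  Position 2: read '0', 1-count=1 -> q_odd (no change)
  Position 3: read '1', 1-count=2 -> q_even
  Position 4: read '1', 1-count=3 -> q_odd
  Position 5: read '0', 1-count=3 -> q_odd (no change)
  Position 6: read '1', 1-count=4 -> q_even
Final state: q_even, total 1s = 4 (even); the DFA requires an odd count -> reject

0


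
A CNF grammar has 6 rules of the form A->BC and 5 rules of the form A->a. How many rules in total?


CNF allows two rule forms:
  A -> BC (binary): 6 rules
  A -> a (terminal): 5 rules
Total = 6 + 5 = 11

11


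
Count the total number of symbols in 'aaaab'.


String: 'aaaab'
Counting characters:
  'a' appears 4 time(s)
  'b' appears 1 time(s)
Total length = 4 + 1 = 5

5


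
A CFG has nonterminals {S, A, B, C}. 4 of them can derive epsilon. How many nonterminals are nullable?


Nonterminals: {S, A, B, C}
A nonterminal is nullable if it can derive epsilon
Counting nullable nonterminals: 4
Total nullable = 4

4


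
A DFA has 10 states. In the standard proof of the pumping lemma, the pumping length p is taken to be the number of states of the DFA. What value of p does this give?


Pumping lemma for regular languages (standard proof):
Take p = |Q|, the number of DFA states.
Any string of length >= |Q| passes through |Q|+1 states while reading its first |Q| symbols,
so by pigeonhole some state repeats, giving the loop that can be pumped.
Here |Q| = 10
Therefore the proof uses p = 10

10


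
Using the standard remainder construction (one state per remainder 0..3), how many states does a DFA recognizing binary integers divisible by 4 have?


Divisibility by 4 is tracked via the remainder mod 4: 0, 1, ..., 3
The construction assigns one state to each remainder
Number of remainders = 4

4


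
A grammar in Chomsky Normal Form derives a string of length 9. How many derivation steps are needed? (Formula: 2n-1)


Chomsky Normal Form derivation:
String length n = 9
Each step either:
  - Splits a nonterminal into two (n-1 such steps)
  - Converts a nonterminal to terminal (n such steps)
Total = (n-1) + n = 2n - 1
= 2(9) - 1
= 18 - 1
= 17

17


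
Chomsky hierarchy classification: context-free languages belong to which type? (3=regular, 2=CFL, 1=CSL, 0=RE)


Chomsky hierarchy levels:
  Type 3: Regular (DFA/NFA/regex)
  Type 2: Context-free (PDA)
  Type 1: Context-sensitive
  Type 0: Recursively enumerable (TM)
'context-free' corresponds to Type 2

2


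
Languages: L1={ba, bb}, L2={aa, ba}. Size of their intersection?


L1 = {ba, bb}
L2 = {aa, ba}
Checking each string in L1 against L2:
  'ba': in L2? Yes
  'bb': in L2? No
Intersection = {ba}
|L1 ∩ L2| = 1

1


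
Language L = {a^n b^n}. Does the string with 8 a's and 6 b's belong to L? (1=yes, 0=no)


Language requires equal numbers of a's and b's
PDA pushes for each 'a', pops for each 'b'
Number of a's = 8
Number of b's = 6
8 != 6 -> Reject

0


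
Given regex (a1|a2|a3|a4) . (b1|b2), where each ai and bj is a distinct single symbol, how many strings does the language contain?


First group: 4 alternatives
Second group: 2 alternatives
Concatenation: each choice from group 1 pairs with each from group 2
Total = 4 x 2 = 8

8


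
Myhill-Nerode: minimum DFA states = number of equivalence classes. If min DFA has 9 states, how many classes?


Myhill-Nerode theorem:
Number of equivalence classes = number of states in minimal DFA
Minimal DFA states = 9
Therefore equivalence classes = 9

9


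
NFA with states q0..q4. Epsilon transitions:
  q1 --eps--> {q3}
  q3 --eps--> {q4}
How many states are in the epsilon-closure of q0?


Starting from q0
Initialize closure = {q0}
q0 has no outgoing epsilon transitions -> nothing to add
Final closure: {q0}
Size = 1

1


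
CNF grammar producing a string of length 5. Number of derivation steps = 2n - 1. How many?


Chomsky Normal Form derivation:
String length n = 5
Each step either:
  - Splits a nonterminal into two (n-1 such steps)
  - Converts a nonterminal to terminal (n such steps)
Total = (n-1) + n = 2n - 1
= 2(5) - 1
= 10 - 1
= 9

9


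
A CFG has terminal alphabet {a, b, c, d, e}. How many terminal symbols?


Terminal symbols: a, b, c, d, e
Counting each: a (#1), b (#2), c (#3), d (#4), e (#5)
Total = 5

5


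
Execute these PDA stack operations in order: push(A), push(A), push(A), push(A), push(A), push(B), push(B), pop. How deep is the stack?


Tracing stack operations:
  push(A) -> stack = [A], depth=1
  push(A) -> stack = [A,A], depth=2
  push(A) -> stack = [A,A,A], depth=3
  push(A) -> stack = [A,A,A,A], depth=4
  push(A) -> stack = [A,A,A,A,A], depth=5
  push(B) -> stack = [A,A,A,A,A,B], depth=6
  push(B) -> stack = [A,A,A,A,A,B,B], depth=7
  pop -> removed B, stack = [A,A,A,A,A,B], depth=6
Final depth = 6

6


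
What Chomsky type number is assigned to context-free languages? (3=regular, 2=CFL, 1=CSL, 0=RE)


Chomsky hierarchy levels:
  Type 3: Regular (DFA/NFA/regex)
  Type 2: Context-free (PDA)
  Type 1: Context-sensitive
  Type 0: Recursively enumerable (TM)
'context-free' corresponds to Type 2

2


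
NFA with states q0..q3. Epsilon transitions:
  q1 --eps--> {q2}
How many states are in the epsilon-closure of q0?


Starting from q0
Initialize closure = {q0}
q0 has no outgoing epsilon transitions -> nothing to add
Final closure: {q0}
Size = 1

1


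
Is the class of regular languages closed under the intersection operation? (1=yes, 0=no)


Regular languages are closed under:
- Union (DFA product construction)
- Intersection (DFA product construction)
- Complement (swap accept/reject states)
- Concatenation (NFA construction)
- Kleene star (NFA construction)
intersection is in this list
Therefore: closed

1


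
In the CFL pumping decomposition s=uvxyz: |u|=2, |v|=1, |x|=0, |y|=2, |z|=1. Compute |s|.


|s| = |u| + |v| + |x| + |y| + |z|
= 2 + 1 + 0 + 2 + 1
= 3 + 0 + 3
= 3 + 3
= 6

6


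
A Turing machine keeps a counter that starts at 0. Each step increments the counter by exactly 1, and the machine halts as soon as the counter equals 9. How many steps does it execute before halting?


Counter starts at 0. Counting sequence:
  Step 1: counter = 1
  Step 2: counter = 2
  Step 3: counter = 3
  Step 4: counter = 4
  Step 5: counter = 5
  Step 6: counter = 6
  ...
  Step 9: counter = 9
Counter reached 9 -> halt
Total steps = 9

9


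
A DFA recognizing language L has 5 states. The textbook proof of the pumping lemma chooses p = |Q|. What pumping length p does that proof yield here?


Pumping lemma for regular languages (standard proof):
Take p = |Q|, the number of DFA states.
Any string of length >= |Q| passes through |Q|+1 states while reading its first |Q| symbols,
so by pigeonhole some state repeats, giving the loop that can be pumped.
Here |Q| = 5
Therefore the proof uses p = 5

5


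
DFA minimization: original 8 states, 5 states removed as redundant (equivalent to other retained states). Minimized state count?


Original DFA: 8 states
Redundant states removed: 5
Minimized states = original - removed
= 8 - 5
= 3

3


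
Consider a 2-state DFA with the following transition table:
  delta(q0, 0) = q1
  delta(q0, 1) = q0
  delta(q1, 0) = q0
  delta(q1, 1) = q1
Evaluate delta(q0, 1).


Looking up transition function:
delta(q0, 1) in the table
Row: q0, Column: 1
Result: q0

q0


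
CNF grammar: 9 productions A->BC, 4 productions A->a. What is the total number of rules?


CNF allows two rule forms:
  A -> BC (binary): 9 rules
  A -> a (terminal): 4 rules
Total = 9 + 4 = 13

13


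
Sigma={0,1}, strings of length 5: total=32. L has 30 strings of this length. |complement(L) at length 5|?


Alphabet: {0,1}
String length: 5
Total strings of length 5 = 2^5 = 32
Strings in L = 30
Complement = total - |L|
= 32 - 30
= 2

2


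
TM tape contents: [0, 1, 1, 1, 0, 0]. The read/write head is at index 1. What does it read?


Tape: [0, 1, 1, 1, 0, 0]
Positions: 0 1 2 3 4 5
Values:    0 1 1 1 0 0
Head at position 1
tape[1] = 1

1


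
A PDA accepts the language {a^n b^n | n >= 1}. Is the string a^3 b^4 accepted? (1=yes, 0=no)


Language requires equal numbers of a's and b's
PDA pushes for each 'a', pops for each 'b'
Number of a's = 3
Number of b's = 4
3 != 4 -> Reject

0


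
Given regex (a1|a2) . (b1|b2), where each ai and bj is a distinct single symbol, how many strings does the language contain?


First group: 2 alternatives
Second group: 2 alternatives
Concatenation: each choice from group 1 pairs with each from group 2
Total = 2 x 2 = 4

4


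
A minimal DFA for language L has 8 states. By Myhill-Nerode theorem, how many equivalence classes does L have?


Myhill-Nerode theorem:
Number of equivalence classes = number of states in minimal DFA
Minimal DFA states = 8
Therefore equivalence classes = 8

8


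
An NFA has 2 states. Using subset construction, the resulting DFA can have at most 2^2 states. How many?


NFA has 2 states
Subset construction: each DFA state = subset of NFA states
Maximum subsets = 2^2
2^2 = 4

4


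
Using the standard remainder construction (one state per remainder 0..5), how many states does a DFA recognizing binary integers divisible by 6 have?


Divisibility by 6 is tracked via the remainder mod 6: 0, 1, ..., 5
The construction assigns one state to each remainder
Number of remainders = 6

6


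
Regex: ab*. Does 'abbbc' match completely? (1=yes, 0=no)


Pattern: ab*
String: 'abbbc'
Pattern requires: exactly one 'a' followed by zero or more 'b's
First char is 'a' -> OK
Rest 'bbbc': all b's? No
Result: 0

0


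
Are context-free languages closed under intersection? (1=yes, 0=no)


CFL closure properties:
  Closed under: union, concatenation, Kleene star
  NOT closed under: intersection, complement
Operation 'intersection' is in not-closed list -> No (not closed)

0


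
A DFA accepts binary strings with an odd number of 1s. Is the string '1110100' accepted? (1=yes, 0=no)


DFA has 2 states: q_even (start, accept=no) and q_odd
Processing string '1110100' character by character:
  Position 0: read '1', 1-count=1 -> q_odd
  Position 1: read '1', 1-count=2 -> q_even
  Position 2: read '1', 1-count=3 -> q_odd
  Position 3: read '0', 1-count=3 -> q_odd (no change)
  Position 4: read '1', 1-count=4 -> q_even
  Position 5: read '0', 1-count=4 -> q_even (no change)
  Position 6: read '0', 1-count=4 -> q_even (no change)
Final state: q_even, total 1s = 4 (even); the DFA requires an odd count -> reject

0


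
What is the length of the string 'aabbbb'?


String: 'aabbbb'
Counting characters:
  'a' appears 2 time(s)
  'b' appears 4 time(s)
Total length = 2 + 4 = 6

6


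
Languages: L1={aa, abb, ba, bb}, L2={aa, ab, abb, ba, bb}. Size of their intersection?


L1 = {aa, abb, ba, bb}
L2 = {aa, ab, abb, ba, bb}
Checking each string in L1 against L2:
  'aa': in L2? Yes
  'abb': in L2? Yes
  'ba': in L2? Yes
  'bb': in L2? Yes
Intersection = {aa, abb, ba, bb}
|L1 ∩ L2| = 4

4


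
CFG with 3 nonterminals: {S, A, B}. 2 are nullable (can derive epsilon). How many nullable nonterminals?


Nonterminals: {S, A, B}
A nonterminal is nullable if it can derive epsilon
Counting nullable nonterminals: 2
Total nullable = 2

2


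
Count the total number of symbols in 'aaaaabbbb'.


String: 'aaaaabbbb'
Counting characters:
  'a' appears 5 time(s)
  'b' appears 4 time(s)
Total length = 5 + 4 = 9

9


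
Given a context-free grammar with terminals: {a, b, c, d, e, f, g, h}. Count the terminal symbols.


Terminal symbols: a, b, c, d, e, f, g, h
Counting each: a (#1), b (#2), c (#3), d (#4), e (#5), f (#6), g (#7), h (#8)
Total = 8

8


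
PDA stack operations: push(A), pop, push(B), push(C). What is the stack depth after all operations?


Tracing stack operations:
  push(A) -> stack = [A], depth=1
  pop -> removed A, stack = [], depth=0
  push(B) -> stack = [B], depth=1
  push(C) -> stack = [B,C], depth=2
Final depth = 2

2


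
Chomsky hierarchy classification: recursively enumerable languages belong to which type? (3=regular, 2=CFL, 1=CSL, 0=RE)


Chomsky hierarchy levels:
  Type 3: Regular (DFA/NFA/regex)
  Type 2: Context-free (PDA)
  Type 1: Context-sensitive
  Type 0: Recursively enumerable (TM)
'recursively enumerable' corresponds to Type 0

0


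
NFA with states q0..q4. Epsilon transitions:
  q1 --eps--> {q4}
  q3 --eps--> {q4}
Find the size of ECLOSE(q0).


Starting from q0
Initialize closure = {q0}
q0 has no outgoing epsilon transitions -> nothing to add
Final closure: {q0}
Size = 1

1


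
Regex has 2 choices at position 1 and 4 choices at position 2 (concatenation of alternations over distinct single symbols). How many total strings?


First group: 2 alternatives
Second group: 4 alternatives
Concatenation: each choice from group 1 pairs with each from group 2
Total = 2 x 4 = 8

8


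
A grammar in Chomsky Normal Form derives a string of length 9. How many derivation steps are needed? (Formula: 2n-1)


Chomsky Normal Form derivation:
String length n = 9
Each step either:
  - Splits a nonterminal into two (n-1 such steps)
  - Converts a nonterminal to terminal (n such steps)
Total = (n-1) + n = 2n - 1
= 2(9) - 1
= 18 - 1
= 17

17


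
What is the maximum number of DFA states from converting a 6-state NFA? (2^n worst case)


NFA has 6 states
Subset construction: each DFA state = subset of NFA states
Maximum subsets = 2^6
2^6 = 64

64


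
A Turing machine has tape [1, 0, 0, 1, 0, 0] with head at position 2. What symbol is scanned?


Tape: [1, 0, 0, 1, 0, 0]
Positions: 0 1 2 3 4 5
Values:    1 0 0 1 0 0
Head at position 2
tape[2] = 0

0


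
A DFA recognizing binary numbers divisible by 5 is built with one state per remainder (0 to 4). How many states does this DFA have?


Divisibility by 5 is tracked via the remainder mod 5: 0, 1, ..., 4
The construction assigns one state to each remainder
Number of remainders = 5

5


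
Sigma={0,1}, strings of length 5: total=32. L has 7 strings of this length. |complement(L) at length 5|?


Alphabet: {0,1}
String length: 5
Total strings of length 5 = 2^5 = 32
Strings in L = 7
Complement = total - |L|
= 32 - 7
= 25

25


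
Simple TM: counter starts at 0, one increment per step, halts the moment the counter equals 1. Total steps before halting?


Counter starts at 0. Counting sequence:
  Step 1: counter = 1
Counter reached 1 -> halt
Total steps = 1

1


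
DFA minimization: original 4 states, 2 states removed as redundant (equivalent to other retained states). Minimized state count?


Original DFA: 4 states
Redundant states removed: 2
Minimized states = original - removed
= 4 - 2
= 2

2


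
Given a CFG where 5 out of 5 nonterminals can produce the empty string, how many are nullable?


Nonterminals: {S, A, B, C, D}
A nonterminal is nullable if it can derive epsilon
Counting nullable nonterminals: 5
Total nullable = 5

5


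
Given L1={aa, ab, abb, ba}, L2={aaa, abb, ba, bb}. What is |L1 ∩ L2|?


L1 = {aa, ab, abb, ba}
L2 = {aaa, abb, ba, bb}
Checking each string in L1 against L2:
  'aa': in L2? No
  'ab': in L2? No
  'abb': in L2? Yes
  'ba': in L2? Yes
Intersection = {abb, ba}
|L1 ∩ L2| = 2

2


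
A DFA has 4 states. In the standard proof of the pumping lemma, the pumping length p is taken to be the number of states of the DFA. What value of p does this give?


Pumping lemma for regular languages (standard proof):
Take p = |Q|, the number of DFA states.
Any string of length >= |Q| passes through |Q|+1 states while reading its first |Q| symbols,
so by pigeonhole some state repeats, giving the loop that can be pumped.
Here |Q| = 4
Therefore the proof uses p = 4

4


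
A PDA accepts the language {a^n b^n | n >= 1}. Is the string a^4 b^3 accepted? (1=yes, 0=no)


Language requires equal numbers of a's and b's
PDA pushes for each 'a', pops for each 'b'
Number of a's = 4
Number of b's = 3
4 != 3 -> Reject

0


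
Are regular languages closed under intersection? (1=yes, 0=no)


Regular languages are closed under all standard operations:
- Union: Yes (product construction)
- Intersection: Yes (product construction)
- Complement: Yes (swap accept/reject)
- Concatenation: Yes (NFA construction)
Operation: intersection -> Closed

1


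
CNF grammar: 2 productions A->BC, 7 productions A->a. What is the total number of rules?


CNF allows two rule forms:
  A -> BC (binary): 2 rules
  A -> a (terminal): 7 rules
Total = 2 + 7 = 9

9


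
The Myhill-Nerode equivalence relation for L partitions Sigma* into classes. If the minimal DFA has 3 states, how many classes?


Myhill-Nerode theorem:
Number of equivalence classes = number of states in minimal DFA
Minimal DFA states = 3
Therefore equivalence classes = 3

3


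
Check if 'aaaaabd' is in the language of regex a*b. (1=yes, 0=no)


Pattern: a*b
String: 'aaaaabd'
Pattern requires: zero or more 'a's followed by exactly one 'b'
Found 5 leading 'a's
Remaining: 'bd'
Remaining is not 'b' -> no match
Result: 0

0


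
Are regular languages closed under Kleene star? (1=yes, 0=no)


Regular languages are closed under:
- Union (DFA product construction)
- Intersection (DFA product construction)
- Complement (swap accept/reject states)
- Concatenation (NFA construction)
- Kleene star (NFA construction)
Kleene star is in this list
Therefore: closed

1


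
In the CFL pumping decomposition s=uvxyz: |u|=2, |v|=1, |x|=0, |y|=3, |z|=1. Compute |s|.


|s| = |u| + |v| + |x| + |y| + |z|
= 2 + 1 + 0 + 3 + 1
= 3 + 0 + 4
= 3 + 4
= 7

7


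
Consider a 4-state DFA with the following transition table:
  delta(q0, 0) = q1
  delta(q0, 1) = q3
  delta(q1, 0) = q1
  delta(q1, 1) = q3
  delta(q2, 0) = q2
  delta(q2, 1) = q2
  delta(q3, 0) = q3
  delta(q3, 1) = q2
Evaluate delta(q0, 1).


Looking up transition function:
delta(q0, 1) in the table
Row: q0, Column: 1
Result: q3

q3


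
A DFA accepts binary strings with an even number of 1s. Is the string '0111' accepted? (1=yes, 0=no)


DFA has 2 states: q_even (start, accept=yes) and q_odd
Processing string '0111' character by character:
  Position 0: read '0', 1-count=0 -> q_even (no change)
  Position 1: read '1', 1-count=1 -> q_odd
  Position 2: read '1', 1-count=2 -> q_even
  Position 3: read '1', 1-count=3 -> q_odd
Final state: q_odd, total 1s = 3 (odd); the DFA requires an even count -> reject

0


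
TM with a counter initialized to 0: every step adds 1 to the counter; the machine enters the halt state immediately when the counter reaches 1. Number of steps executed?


Counter starts at 0. Counting sequence:
  Step 1: counter = 1
Counter reached 1 -> halt
Total steps = 1

1


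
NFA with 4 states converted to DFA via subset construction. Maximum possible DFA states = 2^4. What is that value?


NFA has 4 states
Subset construction: each DFA state = subset of NFA states
Maximum subsets = 2^4
2^4 = 16

16
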